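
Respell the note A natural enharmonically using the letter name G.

G##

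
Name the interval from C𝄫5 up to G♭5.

The letter names run C→G, a span of 4 letter steps, so the interval is some kind of fifth.
Cbb to Gb is 8 semitones. A perfect fifth is 7, so 8 makes it augmented.

augmented fifth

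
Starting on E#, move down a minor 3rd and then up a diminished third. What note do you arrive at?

A minor third down from E# is C## (letter C, 3 semitones down).
A diminished third up from C## is E (letter E, 2 semitones up).

E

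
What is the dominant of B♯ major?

F##

The B# major scale runs B# C## D## E# F## G## A##.
Degree 5 is F##.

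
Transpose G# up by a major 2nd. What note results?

A#

G up a major second is A, so the target letter is A.
From G#, a major second is 2 semitones up: A#.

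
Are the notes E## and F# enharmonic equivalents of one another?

Yes

E## is pitch class 6; F# is pitch class 6.
All spellings map to pitch class 6, so they are enharmonically equivalent.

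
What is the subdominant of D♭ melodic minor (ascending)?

The Db melodic minor (ascending) scale runs Db Eb Fb Gb Ab Bb C.
Degree 4 is Gb.

Gb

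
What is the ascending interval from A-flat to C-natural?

The letter names run A→C, a span of 2 letter steps, so the interval is some kind of third.
Ab to C is 4 semitones. A major third is 4, so 4 makes it major.

major third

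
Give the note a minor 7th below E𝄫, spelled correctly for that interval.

A seventh below E lands on the letter F.
A minor seventh spans 10 semitones, so Ebb moves to pitch class 4. On the letter F that is Fb.

Fb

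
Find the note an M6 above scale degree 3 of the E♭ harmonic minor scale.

Eb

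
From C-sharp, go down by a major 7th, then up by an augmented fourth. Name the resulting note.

G#

A major seventh down from C# is D (letter D, 11 semitones down).
An augmented fourth up from D is G# (letter G, 6 semitones up).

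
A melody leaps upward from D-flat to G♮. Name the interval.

The letter names run D→G, a span of 3 letter steps, so the interval is some kind of fourth.
Db to G is 6 semitones. A perfect fourth is 5, so 6 makes it augmented.

augmented fourth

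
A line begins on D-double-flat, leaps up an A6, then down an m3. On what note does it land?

G

An augmented sixth up from Dbb is Bb (letter B, 10 semitones up).
A minor third down from Bb is G (letter G, 3 semitones down).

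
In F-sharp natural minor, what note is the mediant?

A

Degree 3 takes the letter 2 steps above F, which is A.
In natural minor, degree 3 sits 3 semitones above the tonic. F# + 3 semitones is pitch class 9, spelled on A as A.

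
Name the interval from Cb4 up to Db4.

Counting letters C–D gives a second.
Cb→Db = 2 semitones, exactly the major second.

major second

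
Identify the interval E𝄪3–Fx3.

minor second

Counting letters E–F gives a second.
E##→F## = 1 semitone, 1 narrower than the major second (2), so minor.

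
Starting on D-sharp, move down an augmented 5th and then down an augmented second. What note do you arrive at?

Fb

An augmented fifth down from D# is G (letter G, 8 semitones down).
An augmented second down from G is Fb (letter F, 3 semitones down).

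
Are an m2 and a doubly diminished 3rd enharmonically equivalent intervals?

Yes

A minor second spans 1 semitone; a doubly diminished third spans 1.
They are enharmonically equivalent.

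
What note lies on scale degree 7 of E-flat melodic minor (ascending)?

D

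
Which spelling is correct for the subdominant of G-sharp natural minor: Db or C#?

C#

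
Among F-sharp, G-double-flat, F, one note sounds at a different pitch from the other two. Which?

In 12-tone equal temperament, enharmonic equivalents share a pitch class. F# is pitch class 6; Gbb is pitch class 5; F is pitch class 5.
Gbb and F share pitch class 5, while F# is pitch class 6.

F#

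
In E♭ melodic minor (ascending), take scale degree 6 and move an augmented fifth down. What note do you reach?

Fb

Scale degree 6 of Eb melodic minor (ascending) is C.
An augmented fifth (8 semitones) below C lands on the letter F, giving Fb.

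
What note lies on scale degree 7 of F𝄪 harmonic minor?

The F## harmonic minor scale runs F## G## A# B# C## D# E##.
Degree 7 is E##.

E##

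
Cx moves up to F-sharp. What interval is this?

diminished fourth

The letter names run C→F, a span of 3 letter steps, so the interval is some kind of fourth.
C## to F# is 4 semitones. A perfect fourth is 5, so 4 makes it diminished.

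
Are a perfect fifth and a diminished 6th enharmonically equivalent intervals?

A perfect fifth spans 7 semitones; a diminished sixth spans 7.
They are enharmonically equivalent.

Yes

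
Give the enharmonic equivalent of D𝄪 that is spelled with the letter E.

E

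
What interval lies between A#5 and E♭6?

Counting letters A–B–C–D–E gives a fifth.
A#→Eb = 5 semitones, 2 narrower than the perfect fifth (7), so doubly diminished.

doubly diminished fifth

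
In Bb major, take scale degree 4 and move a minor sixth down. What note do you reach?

G

Scale degree 4 of Bb major is Eb.
A minor sixth (8 semitones) below Eb lands on the letter G, giving G.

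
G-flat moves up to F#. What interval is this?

augmented seventh

The letter names run G→F, a span of 6 letter steps, so the interval is some kind of seventh.
Gb to F# is 12 semitones. A major seventh is 11, so 12 makes it augmented.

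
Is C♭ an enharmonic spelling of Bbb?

Cb is pitch class 11; Bbb is pitch class 9.
The pitch classes differ (11 vs. 9), so they are not enharmonic equivalents.

No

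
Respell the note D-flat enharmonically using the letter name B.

Db is pitch class 1. The letter B alone is pitch class 11.
To reach pitch class 1 from B requires an offset of +2 semitones, i.e. double sharp: B##.

B##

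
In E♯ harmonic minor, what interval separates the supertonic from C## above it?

The supertonic of E# harmonic minor is F##.
F## up to C##: letters F→C make it a fifth; 7 semitones makes it perfect.

perfect fifth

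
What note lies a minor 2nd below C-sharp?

B#

C down a major second is Bb, so the target letter is B.
From C#, a minor second is 1 semitone down: B#.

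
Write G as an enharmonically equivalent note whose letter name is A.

Abb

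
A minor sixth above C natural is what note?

C up a major sixth is A, so the target letter is A.
From C, a minor sixth is 8 semitones up: Ab.

Ab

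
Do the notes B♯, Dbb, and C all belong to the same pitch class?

B# = pitch class 0 and Dbb = pitch class 0 and C = pitch class 0 — the same pitch class, so they are enharmonic equivalents.

Yes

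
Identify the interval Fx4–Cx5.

perfect fifth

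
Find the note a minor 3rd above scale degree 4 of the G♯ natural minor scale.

Scale degree 4 of G# natural minor is C#.
A minor third (3 semitones) above C# lands on the letter E, giving E.

E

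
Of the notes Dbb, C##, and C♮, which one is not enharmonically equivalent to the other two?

In 12-tone equal temperament, enharmonic equivalents share a pitch class. Dbb is pitch class 0; C## is pitch class 2; C is pitch class 0.
Dbb and C share pitch class 0, while C## is pitch class 2.

C##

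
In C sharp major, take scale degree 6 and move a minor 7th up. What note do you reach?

Scale degree 6 of C# major is A#.
A minor seventh (10 semitones) above A# lands on the letter G, giving G#.

G#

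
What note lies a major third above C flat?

Eb

C up a major third is E, so the target letter is E.
From Cb, a major third is 4 semitones up: Eb.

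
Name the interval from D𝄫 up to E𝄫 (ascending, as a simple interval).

The letter names run D→E, a span of 1 letter step, so the interval is some kind of second.
Dbb to Ebb is 2 semitones. A major second is 2, so 2 makes it major.

major second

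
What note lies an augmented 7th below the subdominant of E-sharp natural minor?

Bb

The subdominant of E# natural minor is A#.
An augmented seventh (12 semitones) below A# lands on the letter B, giving Bb.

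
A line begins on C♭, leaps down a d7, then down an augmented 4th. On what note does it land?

Ab

A diminished seventh down from Cb is D (letter D, 9 semitones down).
An augmented fourth down from D is Ab (letter A, 6 semitones down).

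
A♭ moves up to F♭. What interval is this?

Counting letters A–B–C–D–E–F gives a sixth.
Ab→Fb = 8 semitones, 1 narrower than the major sixth (9), so minor.

minor sixth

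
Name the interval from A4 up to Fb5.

The letter names run A→F, a span of 5 letter steps, so the interval is some kind of sixth.
A to Fb is 7 semitones. A major sixth is 9, so 7 makes it diminished.

diminished sixth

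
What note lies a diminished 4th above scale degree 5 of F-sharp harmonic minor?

F

Scale degree 5 of F# harmonic minor is C#.
A diminished fourth (4 semitones) above C# lands on the letter F, giving F.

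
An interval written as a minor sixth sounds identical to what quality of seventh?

A minor sixth spans 8 semitones.
A seventh spanning 8 semitones is doubly diminished (the major seventh is 11).

doubly diminished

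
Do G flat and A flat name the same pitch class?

No

Two spellings are enharmonically equivalent only if they share a pitch class.
Here Gb → 6, Ab → 8; 6 ≠ 8, so they are not.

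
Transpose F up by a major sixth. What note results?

D

F up a major sixth is D, so the target letter is D.
From F, a major sixth is 9 semitones up: D.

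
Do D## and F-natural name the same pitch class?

No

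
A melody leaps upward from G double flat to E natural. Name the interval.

doubly augmented sixth

Counting letters G–A–B–C–D–E gives a sixth.
Gbb→E = 11 semitones, 2 wider than the major sixth (9), so doubly augmented.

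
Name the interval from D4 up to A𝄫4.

The letter names run D→A, a span of 4 letter steps, so the interval is some kind of fifth.
D to Abb is 5 semitones. A perfect fifth is 7, so 5 makes it doubly diminished.

doubly diminished fifth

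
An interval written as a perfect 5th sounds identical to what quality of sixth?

diminished

A perfect fifth spans 7 semitones.
A sixth spanning 7 semitones is diminished (the major sixth is 9).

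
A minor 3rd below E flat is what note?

C

A third below E lands on the letter C.
A minor third spans 3 semitones, so Eb moves to pitch class 0. On the letter C that is C.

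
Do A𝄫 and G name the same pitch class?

Yes

Abb is pitch class 7; G is pitch class 7.
All spellings map to pitch class 7, so they are enharmonically equivalent.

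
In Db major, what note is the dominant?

Degree 5 takes the letter 4 steps above D, which is A.
In major, degree 5 sits 7 semitones above the tonic. Db + 7 semitones is pitch class 8, spelled on A as Ab.

Ab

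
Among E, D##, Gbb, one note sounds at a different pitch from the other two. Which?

Gbb

In 12-tone equal temperament, enharmonic equivalents share a pitch class. E is pitch class 4; D## is pitch class 4; Gbb is pitch class 5.
E and D## share pitch class 4, while Gbb is pitch class 5.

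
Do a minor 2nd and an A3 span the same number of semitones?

No

A minor second spans 1 semitone; an augmented third spans 5.
The spans differ, so they are not enharmonic equivalents.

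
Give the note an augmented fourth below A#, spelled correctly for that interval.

E

A fourth below A lands on the letter E.
An augmented fourth spans 6 semitones, so A# moves to pitch class 4. On the letter E that is E.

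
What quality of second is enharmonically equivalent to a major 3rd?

A major third spans 4 semitones.
A second spanning 4 semitones is doubly augmented (the major second is 2).

doubly augmented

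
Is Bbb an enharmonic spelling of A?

Yes

Bbb = pitch class 9 and A = pitch class 9 — the same pitch class, so they are enharmonic equivalents.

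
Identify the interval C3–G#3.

augmented fifth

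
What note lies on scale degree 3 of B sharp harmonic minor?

Degree 3 takes the letter 2 steps above B, which is D.
In harmonic minor, degree 3 sits 3 semitones above the tonic. B# + 3 semitones is pitch class 3, spelled on D as D#.

D#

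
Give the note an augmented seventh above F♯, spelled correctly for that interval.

A seventh above F lands on the letter E.
An augmented seventh spans 12 semitones, so F# moves to pitch class 6. On the letter E that is E##.

E##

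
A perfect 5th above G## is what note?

G up a perfect fifth is D, so the target letter is D.
From G##, a perfect fifth is 7 semitones up: D##.

D##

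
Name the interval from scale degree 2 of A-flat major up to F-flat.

Scale degree 2 of Ab major is Bb.
Bb up to Fb: letters B→F make it a fifth; 6 semitones makes it diminished.

diminished fifth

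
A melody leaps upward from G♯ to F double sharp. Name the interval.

The letter names run G→F, a span of 6 letter steps, so the interval is some kind of seventh.
G# to F## is 11 semitones. A major seventh is 11, so 11 makes it major.

major seventh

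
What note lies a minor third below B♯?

G##

A third below B lands on the letter G.
A minor third spans 3 semitones, so B# moves to pitch class 9. On the letter G that is G##.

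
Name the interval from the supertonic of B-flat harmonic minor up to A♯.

augmented sixth

The supertonic of Bb harmonic minor is C.
C up to A#: letters C→A make it a sixth; 10 semitones makes it augmented.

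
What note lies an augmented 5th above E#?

B##

A fifth above E lands on the letter B.
An augmented fifth spans 8 semitones, so E# moves to pitch class 1. On the letter B that is B##.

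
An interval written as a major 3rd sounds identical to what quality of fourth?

diminished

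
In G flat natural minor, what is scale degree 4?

Cb

Degree 4 takes the letter 3 steps above G, which is C.
In natural minor, degree 4 sits 5 semitones above the tonic. Gb + 5 semitones is pitch class 11, spelled on C as Cb.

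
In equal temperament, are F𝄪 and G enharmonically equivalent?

Yes

F## = pitch class 7 and G = pitch class 7 — the same pitch class, so they are enharmonic equivalents.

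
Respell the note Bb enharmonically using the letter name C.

Cbb

Plain C sits 2 semitones above Bb, so on the letter C the same pitch needs a double flat: Cbb.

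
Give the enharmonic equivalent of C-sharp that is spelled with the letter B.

C# is pitch class 1. The letter B alone is pitch class 11.
To reach pitch class 1 from B requires an offset of +2 semitones, i.e. double sharp: B##.

B##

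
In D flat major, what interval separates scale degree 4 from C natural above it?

Scale degree 4 of Db major is Gb.
Gb up to C: letters G→C make it a fourth; 6 semitones makes it augmented.

augmented fourth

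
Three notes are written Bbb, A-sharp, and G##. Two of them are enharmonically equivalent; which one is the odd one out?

A#

In 12-tone equal temperament, enharmonic equivalents share a pitch class. Bbb is pitch class 9; A# is pitch class 10; G## is pitch class 9.
Bbb and G## share pitch class 9, while A# is pitch class 10.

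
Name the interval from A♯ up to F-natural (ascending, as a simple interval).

diminished sixth

Counting letters A–B–C–D–E–F gives a sixth.
A#→F = 7 semitones, 2 narrower than the major sixth (9), so diminished.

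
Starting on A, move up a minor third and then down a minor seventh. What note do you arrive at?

A minor third up from A is C (letter C, 3 semitones up).
A minor seventh down from C is D (letter D, 10 semitones down).

D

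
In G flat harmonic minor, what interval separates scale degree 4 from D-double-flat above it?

Scale degree 4 of Gb harmonic minor is Cb.
Cb up to Dbb: letters C→D make it a second; 1 semitone makes it minor.

minor second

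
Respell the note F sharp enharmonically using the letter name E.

E##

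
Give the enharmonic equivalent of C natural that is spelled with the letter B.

B#

C is pitch class 0. The letter B alone is pitch class 11.
To reach pitch class 0 from B requires an offset of +1 semitone, i.e. sharp: B#.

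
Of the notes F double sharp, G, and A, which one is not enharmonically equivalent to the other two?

In 12-tone equal temperament, enharmonic equivalents share a pitch class. F## is pitch class 7; G is pitch class 7; A is pitch class 9.
F## and G share pitch class 7, while A is pitch class 9.

A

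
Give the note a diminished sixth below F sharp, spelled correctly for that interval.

A##

F down a major sixth is Ab, so the target letter is A.
From F#, a diminished sixth is 7 semitones down: A##.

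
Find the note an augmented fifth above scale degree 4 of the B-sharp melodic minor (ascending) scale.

Scale degree 4 of B# melodic minor (ascending) is E#.
An augmented fifth (8 semitones) above E# lands on the letter B, giving B##.

B##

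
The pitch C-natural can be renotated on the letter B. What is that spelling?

B#

C is pitch class 0. The letter B alone is pitch class 11.
To reach pitch class 0 from B requires an offset of +1 semitone, i.e. sharp: B#.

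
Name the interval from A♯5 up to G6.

diminished seventh

The letter names run A→G, a span of 6 letter steps, so the interval is some kind of seventh.
A# to G is 9 semitones. A major seventh is 11, so 9 makes it diminished.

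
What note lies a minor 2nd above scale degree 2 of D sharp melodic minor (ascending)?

F#

Scale degree 2 of D# melodic minor (ascending) is E#.
A minor second (1 semitone) above E# lands on the letter F, giving F#.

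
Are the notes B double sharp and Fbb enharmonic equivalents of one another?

No

Two spellings are enharmonically equivalent only if they share a pitch class.
Here B## → 1, Fbb → 3; 1 ≠ 3, so they are not.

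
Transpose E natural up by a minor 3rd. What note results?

A third above E lands on the letter G.
A minor third spans 3 semitones, so E moves to pitch class 7. On the letter G that is G.

G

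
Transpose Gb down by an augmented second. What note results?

Fbb

A second below G lands on the letter F.
An augmented second spans 3 semitones, so Gb moves to pitch class 3. On the letter F that is Fbb.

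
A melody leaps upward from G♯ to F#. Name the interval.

Counting letters G–A–B–C–D–E–F gives a seventh.
G#→F# = 10 semitones, 1 narrower than the major seventh (11), so minor.

minor seventh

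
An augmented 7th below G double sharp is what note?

A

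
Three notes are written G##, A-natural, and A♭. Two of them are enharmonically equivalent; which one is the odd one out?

Ab

In 12-tone equal temperament, enharmonic equivalents share a pitch class. G## is pitch class 9; A is pitch class 9; Ab is pitch class 8.
G## and A share pitch class 9, while Ab is pitch class 8.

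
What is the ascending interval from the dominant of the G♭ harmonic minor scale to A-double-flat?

diminished fifth

The dominant of Gb harmonic minor is Db.
Db up to Abb: letters D→A make it a fifth; 6 semitones makes it diminished.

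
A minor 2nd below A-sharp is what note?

G##

A down a major second is G, so the target letter is G.
From A#, a minor second is 1 semitone down: G##.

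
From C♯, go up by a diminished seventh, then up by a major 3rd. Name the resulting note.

D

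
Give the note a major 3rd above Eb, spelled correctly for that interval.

G

E up a major third is G#, so the target letter is G.
From Eb, a major third is 4 semitones up: G.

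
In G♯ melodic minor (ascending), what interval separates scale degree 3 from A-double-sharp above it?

augmented seventh

Scale degree 3 of G# melodic minor (ascending) is B.
B up to A##: letters B→A make it a seventh; 12 semitones makes it augmented.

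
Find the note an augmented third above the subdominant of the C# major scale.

A##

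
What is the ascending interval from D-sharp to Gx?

augmented fourth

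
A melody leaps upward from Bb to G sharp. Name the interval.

The letter names run B→G, a span of 5 letter steps, so the interval is some kind of sixth.
Bb to G# is 10 semitones. A major sixth is 9, so 10 makes it augmented.

augmented sixth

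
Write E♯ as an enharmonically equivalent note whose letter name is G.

E# is pitch class 5. The letter G alone is pitch class 7.
To reach pitch class 5 from G requires an offset of -2 semitones, i.e. double flat: Gbb.

Gbb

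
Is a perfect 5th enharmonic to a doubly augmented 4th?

A perfect fifth spans 7 semitones; a doubly augmented fourth spans 7.
They are enharmonically equivalent.

Yes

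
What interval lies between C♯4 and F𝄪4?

Counting letters C–D–E–F gives a fourth.
C#→F## = 6 semitones, 1 wider than the perfect fourth (5), so augmented.

augmented fourth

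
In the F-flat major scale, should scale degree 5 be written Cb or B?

Cb

Each scale degree takes a distinct letter name. Degree 5 of a scale on F must use the letter C.
Cb and B are enharmonically the same pitch, but only Cb uses the letter C, so it is the correct spelling here.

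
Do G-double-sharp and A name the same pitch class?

G## is pitch class 9; A is pitch class 9.
All spellings map to pitch class 9, so they are enharmonically equivalent.

Yes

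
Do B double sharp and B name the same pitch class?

Two spellings are enharmonically equivalent only if they share a pitch class.
Here B## → 1, B → 11; 1 ≠ 11, so they are not.

No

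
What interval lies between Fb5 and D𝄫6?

The letter names run F→D, a span of 5 letter steps, so the interval is some kind of sixth.
Fb to Dbb is 8 semitones. A major sixth is 9, so 8 makes it minor.

minor sixth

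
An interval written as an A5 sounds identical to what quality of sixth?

minor

An augmented fifth spans 8 semitones.
A sixth spanning 8 semitones is minor (the major sixth is 9).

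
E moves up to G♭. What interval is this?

Counting letters E–F–G gives a third.
E→Gb = 2 semitones, 2 narrower than the major third (4), so diminished.

diminished third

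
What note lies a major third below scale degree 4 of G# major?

A

Scale degree 4 of G# major is C#.
A major third (4 semitones) below C# lands on the letter A, giving A.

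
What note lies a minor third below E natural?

E down a major third is C, so the target letter is C.
From E, a minor third is 3 semitones down: C#.

C#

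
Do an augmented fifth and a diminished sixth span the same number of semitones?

An augmented fifth spans 8 semitones; a diminished sixth spans 7.
The spans differ, so they are not enharmonic equivalents.

No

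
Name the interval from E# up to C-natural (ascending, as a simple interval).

Counting letters E–F–G–A–B–C gives a sixth.
E#→C = 7 semitones, 2 narrower than the major sixth (9), so diminished.

diminished sixth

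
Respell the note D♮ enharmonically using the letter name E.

Plain E sits 2 semitones above D, so on the letter E the same pitch needs a double flat: Ebb.

Ebb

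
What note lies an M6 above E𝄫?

A sixth above E lands on the letter C.
A major sixth spans 9 semitones, so Ebb moves to pitch class 11. On the letter C that is Cb.

Cb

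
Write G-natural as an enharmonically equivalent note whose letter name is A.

Plain A sits 2 semitones above G, so on the letter A the same pitch needs a double flat: Abb.

Abb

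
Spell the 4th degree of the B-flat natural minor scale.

Eb

The Bb natural minor scale runs Bb C Db Eb F Gb Ab.
Degree 4 is Eb.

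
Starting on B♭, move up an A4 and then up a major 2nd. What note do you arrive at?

An augmented fourth up from Bb is E (letter E, 6 semitones up).
A major second up from E is F# (letter F, 2 semitones up).

F#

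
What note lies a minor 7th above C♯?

B

A seventh above C lands on the letter B.
A minor seventh spans 10 semitones, so C# moves to pitch class 11. On the letter B that is B.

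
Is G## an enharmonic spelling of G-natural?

G## is pitch class 9; G is pitch class 7.
The pitch classes differ (9 vs. 7), so they are not enharmonic equivalents.

No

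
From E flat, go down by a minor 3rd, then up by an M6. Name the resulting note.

A minor third down from Eb is C (letter C, 3 semitones down).
A major sixth up from C is A (letter A, 9 semitones up).

A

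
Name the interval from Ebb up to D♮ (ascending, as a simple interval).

augmented seventh

The letter names run E→D, a span of 6 letter steps, so the interval is some kind of seventh.
Ebb to D is 12 semitones. A major seventh is 11, so 12 makes it augmented.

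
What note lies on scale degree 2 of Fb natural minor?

The Fb natural minor scale runs Fb Gb Abb Bbb Cb Dbb Ebb.
Degree 2 is Gb.

Gb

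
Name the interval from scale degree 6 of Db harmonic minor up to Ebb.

perfect fourth

Scale degree 6 of Db harmonic minor is Bbb.
Bbb up to Ebb: letters B→E make it a fourth; 5 semitones makes it perfect.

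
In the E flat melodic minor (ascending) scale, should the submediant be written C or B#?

Each scale degree takes a distinct letter name. Degree 6 of a scale on E must use the letter C.
C and B# are enharmonically the same pitch, but only C uses the letter C, so it is the correct spelling here.

C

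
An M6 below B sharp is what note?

D#

B down a major sixth is D, so the target letter is D.
From B#, a major sixth is 9 semitones down: D#.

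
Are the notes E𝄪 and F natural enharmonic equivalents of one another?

No

E## is pitch class 6; F is pitch class 5.
The pitch classes differ (6 vs. 5), so they are not enharmonic equivalents.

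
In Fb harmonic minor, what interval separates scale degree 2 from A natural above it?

augmented second

Scale degree 2 of Fb harmonic minor is Gb.
Gb up to A: letters G→A make it a second; 3 semitones makes it augmented.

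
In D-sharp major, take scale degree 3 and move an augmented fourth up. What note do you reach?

B##

Scale degree 3 of D# major is F##.
An augmented fourth (6 semitones) above F## lands on the letter B, giving B##.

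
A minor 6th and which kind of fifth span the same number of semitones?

augmented

A minor sixth spans 8 semitones.
A fifth spanning 8 semitones is augmented (the perfect fifth is 7).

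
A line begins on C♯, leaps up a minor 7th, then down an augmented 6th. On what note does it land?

Db

A minor seventh up from C# is B (letter B, 10 semitones up).
An augmented sixth down from B is Db (letter D, 10 semitones down).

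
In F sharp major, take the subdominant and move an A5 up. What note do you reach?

F##

The subdominant of F# major is B.
An augmented fifth (8 semitones) above B lands on the letter F, giving F##.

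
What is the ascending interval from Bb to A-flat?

minor seventh

Counting letters B–C–D–E–F–G–A gives a seventh.
Bb→Ab = 10 semitones, 1 narrower than the major seventh (11), so minor.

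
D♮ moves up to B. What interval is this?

major sixth

The letter names run D→B, a span of 5 letter steps, so the interval is some kind of sixth.
D to B is 9 semitones. A major sixth is 9, so 9 makes it major.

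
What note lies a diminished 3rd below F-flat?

D

A third below F lands on the letter D.
A diminished third spans 2 semitones, so Fb moves to pitch class 2. On the letter D that is D.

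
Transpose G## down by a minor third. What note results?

E##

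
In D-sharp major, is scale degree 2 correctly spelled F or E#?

Each scale degree takes a distinct letter name. Degree 2 of a scale on D must use the letter E.
E# and F are enharmonically the same pitch, but only E# uses the letter E, so it is the correct spelling here.

E#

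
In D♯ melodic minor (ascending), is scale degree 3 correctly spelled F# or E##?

F#

Each scale degree takes a distinct letter name. Degree 3 of a scale on D must use the letter F.
F# and E## are enharmonically the same pitch, but only F# uses the letter F, so it is the correct spelling here.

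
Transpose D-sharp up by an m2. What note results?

D up a major second is E, so the target letter is E.
From D#, a minor second is 1 semitone up: E.

E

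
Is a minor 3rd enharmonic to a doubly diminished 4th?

Yes

A minor third spans 3 semitones; a doubly diminished fourth spans 3.
They are enharmonically equivalent.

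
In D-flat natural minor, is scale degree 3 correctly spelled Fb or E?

Each scale degree takes a distinct letter name. Degree 3 of a scale on D must use the letter F.
Fb and E are enharmonically the same pitch, but only Fb uses the letter F, so it is the correct spelling here.

Fb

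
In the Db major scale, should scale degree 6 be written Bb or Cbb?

Each scale degree takes a distinct letter name. Degree 6 of a scale on D must use the letter B.
Bb and Cbb are enharmonically the same pitch, but only Bb uses the letter B, so it is the correct spelling here.

Bb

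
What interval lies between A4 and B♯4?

The letter names run A→B, a span of 1 letter step, so the interval is some kind of second.
A to B# is 3 semitones. A major second is 2, so 3 makes it augmented.

augmented second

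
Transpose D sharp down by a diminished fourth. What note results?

A##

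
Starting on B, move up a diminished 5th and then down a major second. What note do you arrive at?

A diminished fifth up from B is F (letter F, 6 semitones up).
A major second down from F is Eb (letter E, 2 semitones down).

Eb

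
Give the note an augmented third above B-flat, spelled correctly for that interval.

B up a major third is D#, so the target letter is D.
From Bb, an augmented third is 5 semitones up: D#.

D#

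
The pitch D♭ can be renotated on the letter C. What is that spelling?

C#

Db is pitch class 1. The letter C alone is pitch class 0.
To reach pitch class 1 from C requires an offset of +1 semitone, i.e. sharp: C#.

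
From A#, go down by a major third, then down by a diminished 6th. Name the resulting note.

A##

A major third down from A# is F# (letter F, 4 semitones down).
A diminished sixth down from F# is A## (letter A, 7 semitones down).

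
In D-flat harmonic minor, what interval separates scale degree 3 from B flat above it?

Scale degree 3 of Db harmonic minor is Fb.
Fb up to Bb: letters F→B make it a fourth; 6 semitones makes it augmented.

augmented fourth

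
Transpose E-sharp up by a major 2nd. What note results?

F##

A second above E lands on the letter F.
A major second spans 2 semitones, so E# moves to pitch class 7. On the letter F that is F##.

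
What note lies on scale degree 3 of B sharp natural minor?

The B# natural minor scale runs B# C## D# E# F## G# A#.
Degree 3 is D#.

D#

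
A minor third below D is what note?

A third below D lands on the letter B.
A minor third spans 3 semitones, so D moves to pitch class 11. On the letter B that is B.

B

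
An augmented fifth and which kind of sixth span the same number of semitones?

An augmented fifth spans 8 semitones.
A sixth spanning 8 semitones is minor (the major sixth is 9).

minor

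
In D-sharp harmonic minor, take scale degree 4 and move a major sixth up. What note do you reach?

Scale degree 4 of D# harmonic minor is G#.
A major sixth (9 semitones) above G# lands on the letter E, giving E#.

E#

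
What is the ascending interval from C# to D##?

augmented second

The letter names run C→D, a span of 1 letter step, so the interval is some kind of second.
C# to D## is 3 semitones. A major second is 2, so 3 makes it augmented.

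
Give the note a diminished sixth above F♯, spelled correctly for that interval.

Db

F up a major sixth is D, so the target letter is D.
From F#, a diminished sixth is 7 semitones up: Db.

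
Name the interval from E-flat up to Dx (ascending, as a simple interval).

doubly augmented seventh

The letter names run E→D, a span of 6 letter steps, so the interval is some kind of seventh.
Eb to D## is 13 semitones. A major seventh is 11, so 13 makes it doubly augmented.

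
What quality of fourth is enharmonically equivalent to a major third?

diminished

A major third spans 4 semitones.
A fourth spanning 4 semitones is diminished (the perfect fourth is 5).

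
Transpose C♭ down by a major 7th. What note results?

C down a major seventh is Db, so the target letter is D.
From Cb, a major seventh is 11 semitones down: Dbb.

Dbb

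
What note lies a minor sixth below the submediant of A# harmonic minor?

A#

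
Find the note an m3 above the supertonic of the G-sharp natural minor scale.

C#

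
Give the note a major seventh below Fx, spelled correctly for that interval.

G#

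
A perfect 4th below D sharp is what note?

A#

A fourth below D lands on the letter A.
A perfect fourth spans 5 semitones, so D# moves to pitch class 10. On the letter A that is A#.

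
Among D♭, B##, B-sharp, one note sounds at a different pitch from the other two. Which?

In 12-tone equal temperament, enharmonic equivalents share a pitch class. Db is pitch class 1; B## is pitch class 1; B# is pitch class 0.
Db and B## share pitch class 1, while B# is pitch class 0.

B#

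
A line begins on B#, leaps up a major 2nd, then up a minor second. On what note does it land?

A major second up from B# is C## (letter C, 2 semitones up).
A minor second up from C## is D# (letter D, 1 semitone up).

D#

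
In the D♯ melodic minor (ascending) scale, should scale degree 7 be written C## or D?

C##

Each scale degree takes a distinct letter name. Degree 7 of a scale on D must use the letter C.
C## and D are enharmonically the same pitch, but only C## uses the letter C, so it is the correct spelling here.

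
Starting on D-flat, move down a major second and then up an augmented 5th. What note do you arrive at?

G

A major second down from Db is Cb (letter C, 2 semitones down).
An augmented fifth up from Cb is G (letter G, 8 semitones up).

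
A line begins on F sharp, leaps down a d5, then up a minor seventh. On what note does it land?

A#

A diminished fifth down from F# is B# (letter B, 6 semitones down).
A minor seventh up from B# is A# (letter A, 10 semitones up).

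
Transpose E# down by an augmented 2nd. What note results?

D

E down a major second is D, so the target letter is D.
From E#, an augmented second is 3 semitones down: D.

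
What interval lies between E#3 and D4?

The letter names run E→D, a span of 6 letter steps, so the interval is some kind of seventh.
E# to D is 9 semitones. A major seventh is 11, so 9 makes it diminished.

diminished seventh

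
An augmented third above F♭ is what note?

A

A third above F lands on the letter A.
An augmented third spans 5 semitones, so Fb moves to pitch class 9. On the letter A that is A.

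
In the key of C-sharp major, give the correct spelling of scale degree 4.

F#

The C# major scale runs C# D# E# F# G# A# B#.
Degree 4 is F#.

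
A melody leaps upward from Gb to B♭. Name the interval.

The letter names run G→B, a span of 2 letter steps, so the interval is some kind of third.
Gb to Bb is 4 semitones. A major third is 4, so 4 makes it major.

major third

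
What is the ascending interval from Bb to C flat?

The letter names run B→C, a span of 1 letter step, so the interval is some kind of second.
Bb to Cb is 1 semitone. A major second is 2, so 1 makes it minor.

minor second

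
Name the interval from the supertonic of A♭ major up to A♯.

The supertonic of Ab major is Bb.
Bb up to A#: letters B→A make it a seventh; 12 semitones makes it augmented.

augmented seventh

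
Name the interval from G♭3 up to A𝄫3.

minor second

Counting letters G–A gives a second.
Gb→Abb = 1 semitone, 1 narrower than the major second (2), so minor.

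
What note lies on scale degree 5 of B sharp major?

F##

The B# major scale runs B# C## D## E# F## G## A##.
Degree 5 is F##.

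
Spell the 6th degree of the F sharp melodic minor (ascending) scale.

Degree 6 takes the letter 5 steps above F, which is D.
In melodic minor (ascending), degree 6 sits 9 semitones above the tonic. F# + 9 semitones is pitch class 3, spelled on D as D#.

D#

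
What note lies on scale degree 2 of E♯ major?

The E# major scale runs E# F## G## A# B# C## D##.
Degree 2 is F##.

F##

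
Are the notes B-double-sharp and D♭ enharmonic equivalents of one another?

B## = pitch class 1 and Db = pitch class 1 — the same pitch class, so they are enharmonic equivalents.

Yes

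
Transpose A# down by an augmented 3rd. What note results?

A down a major third is F, so the target letter is F.
From A#, an augmented third is 5 semitones down: F.

F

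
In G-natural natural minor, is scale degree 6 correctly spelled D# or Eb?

Each scale degree takes a distinct letter name. Degree 6 of a scale on G must use the letter E.
Eb and D# are enharmonically the same pitch, but only Eb uses the letter E, so it is the correct spelling here.

Eb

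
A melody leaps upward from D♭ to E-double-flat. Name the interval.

The letter names run D→E, a span of 1 letter step, so the interval is some kind of second.
Db to Ebb is 1 semitone. A major second is 2, so 1 makes it minor.

minor second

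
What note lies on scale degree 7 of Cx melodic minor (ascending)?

The C## melodic minor (ascending) scale runs C## D## E# F## G## A## B##.
Degree 7 is B##.

B##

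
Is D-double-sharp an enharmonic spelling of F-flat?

Yes

D## is pitch class 4; Fb is pitch class 4.
All spellings map to pitch class 4, so they are enharmonically equivalent.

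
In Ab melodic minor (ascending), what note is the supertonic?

Bb

Degree 2 takes the letter 1 step above A, which is B.
In melodic minor (ascending), degree 2 sits 2 semitones above the tonic. Ab + 2 semitones is pitch class 10, spelled on B as Bb.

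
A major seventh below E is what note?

F

E down a major seventh is F, so the target letter is F.
From E, a major seventh is 11 semitones down: F.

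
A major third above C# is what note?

A third above C lands on the letter E.
A major third spans 4 semitones, so C# moves to pitch class 5. On the letter E that is E#.

E#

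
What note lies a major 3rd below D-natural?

Bb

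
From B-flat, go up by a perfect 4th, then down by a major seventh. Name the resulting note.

A perfect fourth up from Bb is Eb (letter E, 5 semitones up).
A major seventh down from Eb is Fb (letter F, 11 semitones down).

Fb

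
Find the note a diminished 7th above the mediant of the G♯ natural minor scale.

The mediant of G# natural minor is B.
A diminished seventh (9 semitones) above B lands on the letter A, giving Ab.

Ab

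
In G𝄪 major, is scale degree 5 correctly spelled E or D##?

D##

Each scale degree takes a distinct letter name. Degree 5 of a scale on G must use the letter D.
D## and E are enharmonically the same pitch, but only D## uses the letter D, so it is the correct spelling here.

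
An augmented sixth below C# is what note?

A sixth below C lands on the letter E.
An augmented sixth spans 10 semitones, so C# moves to pitch class 3. On the letter E that is Eb.

Eb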